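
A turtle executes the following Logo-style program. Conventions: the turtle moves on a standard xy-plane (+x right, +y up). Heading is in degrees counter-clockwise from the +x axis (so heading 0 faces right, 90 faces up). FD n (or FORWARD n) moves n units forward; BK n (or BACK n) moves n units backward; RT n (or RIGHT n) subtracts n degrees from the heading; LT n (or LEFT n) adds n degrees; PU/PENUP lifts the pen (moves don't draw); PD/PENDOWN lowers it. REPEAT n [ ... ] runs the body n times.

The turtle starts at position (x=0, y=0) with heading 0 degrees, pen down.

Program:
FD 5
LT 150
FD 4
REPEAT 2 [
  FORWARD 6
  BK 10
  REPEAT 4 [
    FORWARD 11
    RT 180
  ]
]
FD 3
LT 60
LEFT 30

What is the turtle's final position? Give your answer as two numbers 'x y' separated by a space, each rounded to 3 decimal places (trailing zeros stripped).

Executing turtle program step by step:
Start: pos=(0,0), heading=0, pen down
FD 5: (0,0) -> (5,0) [heading=0, draw]
LT 150: heading 0 -> 150
FD 4: (5,0) -> (1.536,2) [heading=150, draw]
REPEAT 2 [
  -- iteration 1/2 --
  FD 6: (1.536,2) -> (-3.66,5) [heading=150, draw]
  BK 10: (-3.66,5) -> (5,0) [heading=150, draw]
  REPEAT 4 [
    -- iteration 1/4 --
    FD 11: (5,0) -> (-4.526,5.5) [heading=150, draw]
    RT 180: heading 150 -> 330
    -- iteration 2/4 --
    FD 11: (-4.526,5.5) -> (5,0) [heading=330, draw]
    RT 180: heading 330 -> 150
    -- iteration 3/4 --
    FD 11: (5,0) -> (-4.526,5.5) [heading=150, draw]
    RT 180: heading 150 -> 330
    -- iteration 4/4 --
    FD 11: (-4.526,5.5) -> (5,0) [heading=330, draw]
    RT 180: heading 330 -> 150
  ]
  -- iteration 2/2 --
  FD 6: (5,0) -> (-0.196,3) [heading=150, draw]
  BK 10: (-0.196,3) -> (8.464,-2) [heading=150, draw]
  REPEAT 4 [
    -- iteration 1/4 --
    FD 11: (8.464,-2) -> (-1.062,3.5) [heading=150, draw]
    RT 180: heading 150 -> 330
    -- iteration 2/4 --
    FD 11: (-1.062,3.5) -> (8.464,-2) [heading=330, draw]
    RT 180: heading 330 -> 150
    -- iteration 3/4 --
    FD 11: (8.464,-2) -> (-1.062,3.5) [heading=150, draw]
    RT 180: heading 150 -> 330
    -- iteration 4/4 --
    FD 11: (-1.062,3.5) -> (8.464,-2) [heading=330, draw]
    RT 180: heading 330 -> 150
  ]
]
FD 3: (8.464,-2) -> (5.866,-0.5) [heading=150, draw]
LT 60: heading 150 -> 210
LT 30: heading 210 -> 240
Final: pos=(5.866,-0.5), heading=240, 15 segment(s) drawn

Answer: 5.866 -0.5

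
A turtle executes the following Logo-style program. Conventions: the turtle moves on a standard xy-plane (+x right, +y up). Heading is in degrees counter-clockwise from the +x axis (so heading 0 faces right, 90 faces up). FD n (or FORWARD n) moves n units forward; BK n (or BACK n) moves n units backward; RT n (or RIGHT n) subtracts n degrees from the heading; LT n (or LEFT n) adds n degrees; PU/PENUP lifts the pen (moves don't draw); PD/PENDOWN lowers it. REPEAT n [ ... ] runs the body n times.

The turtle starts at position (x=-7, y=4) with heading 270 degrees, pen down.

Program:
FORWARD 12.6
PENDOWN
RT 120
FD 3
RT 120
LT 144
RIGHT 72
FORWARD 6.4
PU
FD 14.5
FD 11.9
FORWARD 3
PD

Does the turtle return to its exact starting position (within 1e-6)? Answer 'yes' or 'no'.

Answer: no

Derivation:
Executing turtle program step by step:
Start: pos=(-7,4), heading=270, pen down
FD 12.6: (-7,4) -> (-7,-8.6) [heading=270, draw]
PD: pen down
RT 120: heading 270 -> 150
FD 3: (-7,-8.6) -> (-9.598,-7.1) [heading=150, draw]
RT 120: heading 150 -> 30
LT 144: heading 30 -> 174
RT 72: heading 174 -> 102
FD 6.4: (-9.598,-7.1) -> (-10.929,-0.84) [heading=102, draw]
PU: pen up
FD 14.5: (-10.929,-0.84) -> (-13.943,13.343) [heading=102, move]
FD 11.9: (-13.943,13.343) -> (-16.418,24.983) [heading=102, move]
FD 3: (-16.418,24.983) -> (-17.041,27.918) [heading=102, move]
PD: pen down
Final: pos=(-17.041,27.918), heading=102, 3 segment(s) drawn

Start position: (-7, 4)
Final position: (-17.041, 27.918)
Distance = 25.94; >= 1e-6 -> NOT closed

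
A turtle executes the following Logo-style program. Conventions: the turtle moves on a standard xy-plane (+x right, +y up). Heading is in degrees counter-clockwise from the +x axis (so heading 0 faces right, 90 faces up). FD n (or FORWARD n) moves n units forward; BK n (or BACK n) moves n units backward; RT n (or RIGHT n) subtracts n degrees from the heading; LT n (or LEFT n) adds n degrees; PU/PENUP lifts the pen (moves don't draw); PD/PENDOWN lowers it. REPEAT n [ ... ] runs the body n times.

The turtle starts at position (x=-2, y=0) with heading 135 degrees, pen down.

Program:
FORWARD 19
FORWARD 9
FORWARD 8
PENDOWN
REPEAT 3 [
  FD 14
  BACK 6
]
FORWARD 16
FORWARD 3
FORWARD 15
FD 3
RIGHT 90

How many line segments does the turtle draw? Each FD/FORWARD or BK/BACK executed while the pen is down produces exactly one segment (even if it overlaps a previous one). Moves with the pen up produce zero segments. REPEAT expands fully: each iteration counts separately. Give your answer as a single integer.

Executing turtle program step by step:
Start: pos=(-2,0), heading=135, pen down
FD 19: (-2,0) -> (-15.435,13.435) [heading=135, draw]
FD 9: (-15.435,13.435) -> (-21.799,19.799) [heading=135, draw]
FD 8: (-21.799,19.799) -> (-27.456,25.456) [heading=135, draw]
PD: pen down
REPEAT 3 [
  -- iteration 1/3 --
  FD 14: (-27.456,25.456) -> (-37.355,35.355) [heading=135, draw]
  BK 6: (-37.355,35.355) -> (-33.113,31.113) [heading=135, draw]
  -- iteration 2/3 --
  FD 14: (-33.113,31.113) -> (-43.012,41.012) [heading=135, draw]
  BK 6: (-43.012,41.012) -> (-38.77,36.77) [heading=135, draw]
  -- iteration 3/3 --
  FD 14: (-38.77,36.77) -> (-48.669,46.669) [heading=135, draw]
  BK 6: (-48.669,46.669) -> (-44.426,42.426) [heading=135, draw]
]
FD 16: (-44.426,42.426) -> (-55.74,53.74) [heading=135, draw]
FD 3: (-55.74,53.74) -> (-57.861,55.861) [heading=135, draw]
FD 15: (-57.861,55.861) -> (-68.468,66.468) [heading=135, draw]
FD 3: (-68.468,66.468) -> (-70.589,68.589) [heading=135, draw]
RT 90: heading 135 -> 45
Final: pos=(-70.589,68.589), heading=45, 13 segment(s) drawn
Segments drawn: 13

Answer: 13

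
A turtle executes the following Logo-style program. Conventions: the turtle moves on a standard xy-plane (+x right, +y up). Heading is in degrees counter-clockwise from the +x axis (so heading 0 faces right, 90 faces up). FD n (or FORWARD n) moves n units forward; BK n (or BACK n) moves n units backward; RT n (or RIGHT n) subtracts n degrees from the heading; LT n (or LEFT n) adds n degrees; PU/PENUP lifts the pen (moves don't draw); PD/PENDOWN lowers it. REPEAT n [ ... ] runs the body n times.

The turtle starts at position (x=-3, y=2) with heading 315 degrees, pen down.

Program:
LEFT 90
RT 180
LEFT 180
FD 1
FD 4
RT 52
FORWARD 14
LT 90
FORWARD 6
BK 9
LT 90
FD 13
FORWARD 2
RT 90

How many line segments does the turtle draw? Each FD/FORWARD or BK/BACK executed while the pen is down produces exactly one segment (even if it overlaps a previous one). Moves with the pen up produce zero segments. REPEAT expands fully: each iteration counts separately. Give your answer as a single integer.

Answer: 7

Derivation:
Executing turtle program step by step:
Start: pos=(-3,2), heading=315, pen down
LT 90: heading 315 -> 45
RT 180: heading 45 -> 225
LT 180: heading 225 -> 45
FD 1: (-3,2) -> (-2.293,2.707) [heading=45, draw]
FD 4: (-2.293,2.707) -> (0.536,5.536) [heading=45, draw]
RT 52: heading 45 -> 353
FD 14: (0.536,5.536) -> (14.431,3.829) [heading=353, draw]
LT 90: heading 353 -> 83
FD 6: (14.431,3.829) -> (15.162,9.785) [heading=83, draw]
BK 9: (15.162,9.785) -> (14.066,0.852) [heading=83, draw]
LT 90: heading 83 -> 173
FD 13: (14.066,0.852) -> (1.162,2.436) [heading=173, draw]
FD 2: (1.162,2.436) -> (-0.823,2.68) [heading=173, draw]
RT 90: heading 173 -> 83
Final: pos=(-0.823,2.68), heading=83, 7 segment(s) drawn
Segments drawn: 7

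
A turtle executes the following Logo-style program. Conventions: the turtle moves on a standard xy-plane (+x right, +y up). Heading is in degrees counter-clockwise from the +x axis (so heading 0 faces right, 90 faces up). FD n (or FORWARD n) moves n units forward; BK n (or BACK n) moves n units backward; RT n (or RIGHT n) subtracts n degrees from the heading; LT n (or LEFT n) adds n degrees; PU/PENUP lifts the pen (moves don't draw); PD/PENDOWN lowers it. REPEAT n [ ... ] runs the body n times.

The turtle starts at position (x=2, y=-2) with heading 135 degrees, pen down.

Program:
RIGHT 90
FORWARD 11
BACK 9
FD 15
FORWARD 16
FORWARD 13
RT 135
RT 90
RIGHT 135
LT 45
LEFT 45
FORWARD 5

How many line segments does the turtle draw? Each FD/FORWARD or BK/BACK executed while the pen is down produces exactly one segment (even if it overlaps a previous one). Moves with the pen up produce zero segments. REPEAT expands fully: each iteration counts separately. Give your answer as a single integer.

Answer: 6

Derivation:
Executing turtle program step by step:
Start: pos=(2,-2), heading=135, pen down
RT 90: heading 135 -> 45
FD 11: (2,-2) -> (9.778,5.778) [heading=45, draw]
BK 9: (9.778,5.778) -> (3.414,-0.586) [heading=45, draw]
FD 15: (3.414,-0.586) -> (14.021,10.021) [heading=45, draw]
FD 16: (14.021,10.021) -> (25.335,21.335) [heading=45, draw]
FD 13: (25.335,21.335) -> (34.527,30.527) [heading=45, draw]
RT 135: heading 45 -> 270
RT 90: heading 270 -> 180
RT 135: heading 180 -> 45
LT 45: heading 45 -> 90
LT 45: heading 90 -> 135
FD 5: (34.527,30.527) -> (30.991,34.062) [heading=135, draw]
Final: pos=(30.991,34.062), heading=135, 6 segment(s) drawn
Segments drawn: 6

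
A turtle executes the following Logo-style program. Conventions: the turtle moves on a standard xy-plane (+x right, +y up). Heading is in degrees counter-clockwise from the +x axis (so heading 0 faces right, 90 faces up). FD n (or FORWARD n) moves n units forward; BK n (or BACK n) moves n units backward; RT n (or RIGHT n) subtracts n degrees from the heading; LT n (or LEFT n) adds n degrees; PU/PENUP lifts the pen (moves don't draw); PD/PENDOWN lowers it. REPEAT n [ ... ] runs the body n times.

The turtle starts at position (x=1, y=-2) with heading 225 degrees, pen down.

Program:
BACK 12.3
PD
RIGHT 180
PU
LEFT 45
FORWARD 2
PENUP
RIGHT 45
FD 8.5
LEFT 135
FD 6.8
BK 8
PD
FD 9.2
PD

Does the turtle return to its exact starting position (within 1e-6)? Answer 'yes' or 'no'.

Executing turtle program step by step:
Start: pos=(1,-2), heading=225, pen down
BK 12.3: (1,-2) -> (9.697,6.697) [heading=225, draw]
PD: pen down
RT 180: heading 225 -> 45
PU: pen up
LT 45: heading 45 -> 90
FD 2: (9.697,6.697) -> (9.697,8.697) [heading=90, move]
PU: pen up
RT 45: heading 90 -> 45
FD 8.5: (9.697,8.697) -> (15.708,14.708) [heading=45, move]
LT 135: heading 45 -> 180
FD 6.8: (15.708,14.708) -> (8.908,14.708) [heading=180, move]
BK 8: (8.908,14.708) -> (16.908,14.708) [heading=180, move]
PD: pen down
FD 9.2: (16.908,14.708) -> (7.708,14.708) [heading=180, draw]
PD: pen down
Final: pos=(7.708,14.708), heading=180, 2 segment(s) drawn

Start position: (1, -2)
Final position: (7.708, 14.708)
Distance = 18.004; >= 1e-6 -> NOT closed

Answer: no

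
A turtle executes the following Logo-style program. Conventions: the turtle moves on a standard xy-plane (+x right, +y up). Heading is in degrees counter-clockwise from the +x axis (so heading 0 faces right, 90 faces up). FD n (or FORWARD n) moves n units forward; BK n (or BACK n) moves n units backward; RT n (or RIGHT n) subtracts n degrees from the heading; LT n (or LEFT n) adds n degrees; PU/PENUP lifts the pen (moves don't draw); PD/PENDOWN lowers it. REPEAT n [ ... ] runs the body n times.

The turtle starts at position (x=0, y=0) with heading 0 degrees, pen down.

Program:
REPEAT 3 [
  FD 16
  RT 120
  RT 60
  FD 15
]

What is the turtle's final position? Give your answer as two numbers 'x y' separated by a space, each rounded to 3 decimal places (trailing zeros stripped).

Executing turtle program step by step:
Start: pos=(0,0), heading=0, pen down
REPEAT 3 [
  -- iteration 1/3 --
  FD 16: (0,0) -> (16,0) [heading=0, draw]
  RT 120: heading 0 -> 240
  RT 60: heading 240 -> 180
  FD 15: (16,0) -> (1,0) [heading=180, draw]
  -- iteration 2/3 --
  FD 16: (1,0) -> (-15,0) [heading=180, draw]
  RT 120: heading 180 -> 60
  RT 60: heading 60 -> 0
  FD 15: (-15,0) -> (0,0) [heading=0, draw]
  -- iteration 3/3 --
  FD 16: (0,0) -> (16,0) [heading=0, draw]
  RT 120: heading 0 -> 240
  RT 60: heading 240 -> 180
  FD 15: (16,0) -> (1,0) [heading=180, draw]
]
Final: pos=(1,0), heading=180, 6 segment(s) drawn

Answer: 1 0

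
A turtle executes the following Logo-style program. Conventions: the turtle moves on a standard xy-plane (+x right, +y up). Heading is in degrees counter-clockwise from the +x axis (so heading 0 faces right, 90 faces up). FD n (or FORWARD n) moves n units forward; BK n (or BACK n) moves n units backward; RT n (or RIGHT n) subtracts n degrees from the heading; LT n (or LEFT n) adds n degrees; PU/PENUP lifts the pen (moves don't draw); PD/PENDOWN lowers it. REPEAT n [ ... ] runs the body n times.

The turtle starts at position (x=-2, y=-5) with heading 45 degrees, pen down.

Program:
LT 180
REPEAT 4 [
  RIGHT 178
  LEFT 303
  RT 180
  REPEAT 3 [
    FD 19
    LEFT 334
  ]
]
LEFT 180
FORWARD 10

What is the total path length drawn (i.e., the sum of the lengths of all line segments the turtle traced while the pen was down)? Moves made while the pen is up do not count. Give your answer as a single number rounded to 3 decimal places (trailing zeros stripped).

Executing turtle program step by step:
Start: pos=(-2,-5), heading=45, pen down
LT 180: heading 45 -> 225
REPEAT 4 [
  -- iteration 1/4 --
  RT 178: heading 225 -> 47
  LT 303: heading 47 -> 350
  RT 180: heading 350 -> 170
  REPEAT 3 [
    -- iteration 1/3 --
    FD 19: (-2,-5) -> (-20.711,-1.701) [heading=170, draw]
    LT 334: heading 170 -> 144
    -- iteration 2/3 --
    FD 19: (-20.711,-1.701) -> (-36.083,9.467) [heading=144, draw]
    LT 334: heading 144 -> 118
    -- iteration 3/3 --
    FD 19: (-36.083,9.467) -> (-45.003,26.243) [heading=118, draw]
    LT 334: heading 118 -> 92
  ]
  -- iteration 2/4 --
  RT 178: heading 92 -> 274
  LT 303: heading 274 -> 217
  RT 180: heading 217 -> 37
  REPEAT 3 [
    -- iteration 1/3 --
    FD 19: (-45.003,26.243) -> (-29.829,37.678) [heading=37, draw]
    LT 334: heading 37 -> 11
    -- iteration 2/3 --
    FD 19: (-29.829,37.678) -> (-11.178,41.303) [heading=11, draw]
    LT 334: heading 11 -> 345
    -- iteration 3/3 --
    FD 19: (-11.178,41.303) -> (7.175,36.386) [heading=345, draw]
    LT 334: heading 345 -> 319
  ]
  -- iteration 3/4 --
  RT 178: heading 319 -> 141
  LT 303: heading 141 -> 84
  RT 180: heading 84 -> 264
  REPEAT 3 [
    -- iteration 1/3 --
    FD 19: (7.175,36.386) -> (5.189,17.49) [heading=264, draw]
    LT 334: heading 264 -> 238
    -- iteration 2/3 --
    FD 19: (5.189,17.49) -> (-4.88,1.377) [heading=238, draw]
    LT 334: heading 238 -> 212
    -- iteration 3/3 --
    FD 19: (-4.88,1.377) -> (-20.992,-8.692) [heading=212, draw]
    LT 334: heading 212 -> 186
  ]
  -- iteration 4/4 --
  RT 178: heading 186 -> 8
  LT 303: heading 8 -> 311
  RT 180: heading 311 -> 131
  REPEAT 3 [
    -- iteration 1/3 --
    FD 19: (-20.992,-8.692) -> (-33.458,5.648) [heading=131, draw]
    LT 334: heading 131 -> 105
    -- iteration 2/3 --
    FD 19: (-33.458,5.648) -> (-38.375,24) [heading=105, draw]
    LT 334: heading 105 -> 79
    -- iteration 3/3 --
    FD 19: (-38.375,24) -> (-34.75,42.651) [heading=79, draw]
    LT 334: heading 79 -> 53
  ]
]
LT 180: heading 53 -> 233
FD 10: (-34.75,42.651) -> (-40.768,34.665) [heading=233, draw]
Final: pos=(-40.768,34.665), heading=233, 13 segment(s) drawn

Segment lengths:
  seg 1: (-2,-5) -> (-20.711,-1.701), length = 19
  seg 2: (-20.711,-1.701) -> (-36.083,9.467), length = 19
  seg 3: (-36.083,9.467) -> (-45.003,26.243), length = 19
  seg 4: (-45.003,26.243) -> (-29.829,37.678), length = 19
  seg 5: (-29.829,37.678) -> (-11.178,41.303), length = 19
  seg 6: (-11.178,41.303) -> (7.175,36.386), length = 19
  seg 7: (7.175,36.386) -> (5.189,17.49), length = 19
  seg 8: (5.189,17.49) -> (-4.88,1.377), length = 19
  seg 9: (-4.88,1.377) -> (-20.992,-8.692), length = 19
  seg 10: (-20.992,-8.692) -> (-33.458,5.648), length = 19
  seg 11: (-33.458,5.648) -> (-38.375,24), length = 19
  seg 12: (-38.375,24) -> (-34.75,42.651), length = 19
  seg 13: (-34.75,42.651) -> (-40.768,34.665), length = 10
Total = 238

Answer: 238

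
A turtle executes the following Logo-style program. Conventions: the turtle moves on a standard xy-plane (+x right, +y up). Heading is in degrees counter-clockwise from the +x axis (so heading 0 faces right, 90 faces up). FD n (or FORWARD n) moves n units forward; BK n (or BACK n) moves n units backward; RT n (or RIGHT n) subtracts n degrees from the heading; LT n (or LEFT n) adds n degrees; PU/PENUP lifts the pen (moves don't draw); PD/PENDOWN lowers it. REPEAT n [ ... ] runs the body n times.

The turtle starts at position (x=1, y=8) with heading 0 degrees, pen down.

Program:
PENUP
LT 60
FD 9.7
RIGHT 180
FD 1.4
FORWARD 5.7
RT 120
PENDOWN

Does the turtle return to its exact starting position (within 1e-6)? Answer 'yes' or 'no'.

Answer: no

Derivation:
Executing turtle program step by step:
Start: pos=(1,8), heading=0, pen down
PU: pen up
LT 60: heading 0 -> 60
FD 9.7: (1,8) -> (5.85,16.4) [heading=60, move]
RT 180: heading 60 -> 240
FD 1.4: (5.85,16.4) -> (5.15,15.188) [heading=240, move]
FD 5.7: (5.15,15.188) -> (2.3,10.252) [heading=240, move]
RT 120: heading 240 -> 120
PD: pen down
Final: pos=(2.3,10.252), heading=120, 0 segment(s) drawn

Start position: (1, 8)
Final position: (2.3, 10.252)
Distance = 2.6; >= 1e-6 -> NOT closed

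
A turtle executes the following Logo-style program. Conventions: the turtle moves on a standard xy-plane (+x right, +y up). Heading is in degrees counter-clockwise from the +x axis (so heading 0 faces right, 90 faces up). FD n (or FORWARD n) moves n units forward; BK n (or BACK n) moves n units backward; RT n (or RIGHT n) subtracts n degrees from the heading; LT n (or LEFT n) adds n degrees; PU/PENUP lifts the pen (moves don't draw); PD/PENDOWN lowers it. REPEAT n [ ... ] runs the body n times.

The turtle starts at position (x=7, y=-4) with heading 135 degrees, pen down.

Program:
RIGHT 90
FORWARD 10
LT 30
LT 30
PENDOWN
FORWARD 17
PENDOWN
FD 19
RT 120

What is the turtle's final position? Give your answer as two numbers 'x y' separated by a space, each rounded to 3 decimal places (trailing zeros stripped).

Answer: 4.754 37.844

Derivation:
Executing turtle program step by step:
Start: pos=(7,-4), heading=135, pen down
RT 90: heading 135 -> 45
FD 10: (7,-4) -> (14.071,3.071) [heading=45, draw]
LT 30: heading 45 -> 75
LT 30: heading 75 -> 105
PD: pen down
FD 17: (14.071,3.071) -> (9.671,19.492) [heading=105, draw]
PD: pen down
FD 19: (9.671,19.492) -> (4.754,37.844) [heading=105, draw]
RT 120: heading 105 -> 345
Final: pos=(4.754,37.844), heading=345, 3 segment(s) drawn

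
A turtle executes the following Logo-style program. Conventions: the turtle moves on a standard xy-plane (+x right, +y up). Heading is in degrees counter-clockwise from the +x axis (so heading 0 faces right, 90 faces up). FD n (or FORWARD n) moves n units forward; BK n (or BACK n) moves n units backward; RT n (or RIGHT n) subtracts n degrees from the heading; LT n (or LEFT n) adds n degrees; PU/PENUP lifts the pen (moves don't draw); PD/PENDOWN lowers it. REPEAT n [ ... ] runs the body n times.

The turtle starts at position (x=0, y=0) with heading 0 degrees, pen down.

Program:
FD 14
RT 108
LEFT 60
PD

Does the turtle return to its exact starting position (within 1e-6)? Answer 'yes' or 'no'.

Executing turtle program step by step:
Start: pos=(0,0), heading=0, pen down
FD 14: (0,0) -> (14,0) [heading=0, draw]
RT 108: heading 0 -> 252
LT 60: heading 252 -> 312
PD: pen down
Final: pos=(14,0), heading=312, 1 segment(s) drawn

Start position: (0, 0)
Final position: (14, 0)
Distance = 14; >= 1e-6 -> NOT closed

Answer: no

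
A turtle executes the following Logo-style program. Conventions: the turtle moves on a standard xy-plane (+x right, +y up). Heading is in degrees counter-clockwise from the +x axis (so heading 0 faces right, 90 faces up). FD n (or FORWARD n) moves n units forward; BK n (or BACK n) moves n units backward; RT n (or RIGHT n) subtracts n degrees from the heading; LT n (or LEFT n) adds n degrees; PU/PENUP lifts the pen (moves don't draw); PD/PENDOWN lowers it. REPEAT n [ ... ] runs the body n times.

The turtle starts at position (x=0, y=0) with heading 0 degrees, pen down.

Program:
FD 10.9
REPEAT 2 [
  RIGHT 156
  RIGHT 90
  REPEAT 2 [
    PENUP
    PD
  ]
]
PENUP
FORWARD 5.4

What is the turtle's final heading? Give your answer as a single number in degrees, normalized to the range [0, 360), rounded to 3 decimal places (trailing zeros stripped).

Answer: 228

Derivation:
Executing turtle program step by step:
Start: pos=(0,0), heading=0, pen down
FD 10.9: (0,0) -> (10.9,0) [heading=0, draw]
REPEAT 2 [
  -- iteration 1/2 --
  RT 156: heading 0 -> 204
  RT 90: heading 204 -> 114
  REPEAT 2 [
    -- iteration 1/2 --
    PU: pen up
    PD: pen down
    -- iteration 2/2 --
    PU: pen up
    PD: pen down
  ]
  -- iteration 2/2 --
  RT 156: heading 114 -> 318
  RT 90: heading 318 -> 228
  REPEAT 2 [
    -- iteration 1/2 --
    PU: pen up
    PD: pen down
    -- iteration 2/2 --
    PU: pen up
    PD: pen down
  ]
]
PU: pen up
FD 5.4: (10.9,0) -> (7.287,-4.013) [heading=228, move]
Final: pos=(7.287,-4.013), heading=228, 1 segment(s) drawn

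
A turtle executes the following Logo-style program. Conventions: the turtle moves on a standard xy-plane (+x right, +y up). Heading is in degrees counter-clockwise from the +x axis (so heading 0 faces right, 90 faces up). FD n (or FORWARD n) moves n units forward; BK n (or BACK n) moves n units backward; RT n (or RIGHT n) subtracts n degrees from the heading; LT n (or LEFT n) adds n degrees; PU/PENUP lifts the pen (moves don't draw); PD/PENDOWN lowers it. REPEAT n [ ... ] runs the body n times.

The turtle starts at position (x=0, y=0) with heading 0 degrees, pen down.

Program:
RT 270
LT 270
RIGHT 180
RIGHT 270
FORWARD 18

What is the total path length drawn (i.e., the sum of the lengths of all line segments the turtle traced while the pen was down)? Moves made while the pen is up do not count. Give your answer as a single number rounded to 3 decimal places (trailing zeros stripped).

Answer: 18

Derivation:
Executing turtle program step by step:
Start: pos=(0,0), heading=0, pen down
RT 270: heading 0 -> 90
LT 270: heading 90 -> 0
RT 180: heading 0 -> 180
RT 270: heading 180 -> 270
FD 18: (0,0) -> (0,-18) [heading=270, draw]
Final: pos=(0,-18), heading=270, 1 segment(s) drawn

Segment lengths:
  seg 1: (0,0) -> (0,-18), length = 18
Total = 18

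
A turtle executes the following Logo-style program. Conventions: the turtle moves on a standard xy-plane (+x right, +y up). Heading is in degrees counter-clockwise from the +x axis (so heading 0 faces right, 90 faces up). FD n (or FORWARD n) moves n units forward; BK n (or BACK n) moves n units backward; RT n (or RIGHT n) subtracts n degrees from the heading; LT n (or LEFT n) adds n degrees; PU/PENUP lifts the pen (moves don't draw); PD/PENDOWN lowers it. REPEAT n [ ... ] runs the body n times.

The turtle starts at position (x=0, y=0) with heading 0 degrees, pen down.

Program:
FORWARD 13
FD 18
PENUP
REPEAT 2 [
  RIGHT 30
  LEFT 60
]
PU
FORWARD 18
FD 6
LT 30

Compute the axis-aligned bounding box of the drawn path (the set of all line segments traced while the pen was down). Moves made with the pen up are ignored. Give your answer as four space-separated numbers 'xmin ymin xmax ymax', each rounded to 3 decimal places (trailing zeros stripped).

Executing turtle program step by step:
Start: pos=(0,0), heading=0, pen down
FD 13: (0,0) -> (13,0) [heading=0, draw]
FD 18: (13,0) -> (31,0) [heading=0, draw]
PU: pen up
REPEAT 2 [
  -- iteration 1/2 --
  RT 30: heading 0 -> 330
  LT 60: heading 330 -> 30
  -- iteration 2/2 --
  RT 30: heading 30 -> 0
  LT 60: heading 0 -> 60
]
PU: pen up
FD 18: (31,0) -> (40,15.588) [heading=60, move]
FD 6: (40,15.588) -> (43,20.785) [heading=60, move]
LT 30: heading 60 -> 90
Final: pos=(43,20.785), heading=90, 2 segment(s) drawn

Segment endpoints: x in {0, 13, 31}, y in {0}
xmin=0, ymin=0, xmax=31, ymax=0

Answer: 0 0 31 0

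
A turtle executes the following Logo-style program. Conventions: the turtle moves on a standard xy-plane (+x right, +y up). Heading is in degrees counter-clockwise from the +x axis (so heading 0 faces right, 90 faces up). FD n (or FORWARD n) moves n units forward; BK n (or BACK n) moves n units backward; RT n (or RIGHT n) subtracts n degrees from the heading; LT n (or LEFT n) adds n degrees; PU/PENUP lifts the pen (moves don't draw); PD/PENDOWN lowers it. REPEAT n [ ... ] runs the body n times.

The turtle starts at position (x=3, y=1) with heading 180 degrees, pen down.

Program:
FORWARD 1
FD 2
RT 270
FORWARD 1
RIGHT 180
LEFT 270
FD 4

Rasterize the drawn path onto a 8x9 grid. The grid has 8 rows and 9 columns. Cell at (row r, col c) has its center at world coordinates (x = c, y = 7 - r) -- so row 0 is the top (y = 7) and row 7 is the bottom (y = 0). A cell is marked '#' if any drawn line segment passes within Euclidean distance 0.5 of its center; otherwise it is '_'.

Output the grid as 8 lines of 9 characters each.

Answer: _________
_________
_________
_________
_________
_________
####_____
#####____

Derivation:
Segment 0: (3,1) -> (2,1)
Segment 1: (2,1) -> (0,1)
Segment 2: (0,1) -> (0,0)
Segment 3: (0,0) -> (4,0)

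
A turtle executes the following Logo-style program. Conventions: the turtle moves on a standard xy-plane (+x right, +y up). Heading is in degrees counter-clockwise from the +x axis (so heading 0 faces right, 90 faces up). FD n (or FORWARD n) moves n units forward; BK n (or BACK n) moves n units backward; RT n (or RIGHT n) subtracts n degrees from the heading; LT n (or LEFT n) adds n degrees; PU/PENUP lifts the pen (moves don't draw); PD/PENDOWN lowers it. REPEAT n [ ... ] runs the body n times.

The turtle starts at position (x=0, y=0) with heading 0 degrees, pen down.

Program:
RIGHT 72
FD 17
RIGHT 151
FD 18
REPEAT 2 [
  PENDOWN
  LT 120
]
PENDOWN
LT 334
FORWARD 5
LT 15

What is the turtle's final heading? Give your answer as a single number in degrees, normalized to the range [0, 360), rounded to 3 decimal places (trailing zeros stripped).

Executing turtle program step by step:
Start: pos=(0,0), heading=0, pen down
RT 72: heading 0 -> 288
FD 17: (0,0) -> (5.253,-16.168) [heading=288, draw]
RT 151: heading 288 -> 137
FD 18: (5.253,-16.168) -> (-7.911,-3.892) [heading=137, draw]
REPEAT 2 [
  -- iteration 1/2 --
  PD: pen down
  LT 120: heading 137 -> 257
  -- iteration 2/2 --
  PD: pen down
  LT 120: heading 257 -> 17
]
PD: pen down
LT 334: heading 17 -> 351
FD 5: (-7.911,-3.892) -> (-2.973,-4.674) [heading=351, draw]
LT 15: heading 351 -> 6
Final: pos=(-2.973,-4.674), heading=6, 3 segment(s) drawn

Answer: 6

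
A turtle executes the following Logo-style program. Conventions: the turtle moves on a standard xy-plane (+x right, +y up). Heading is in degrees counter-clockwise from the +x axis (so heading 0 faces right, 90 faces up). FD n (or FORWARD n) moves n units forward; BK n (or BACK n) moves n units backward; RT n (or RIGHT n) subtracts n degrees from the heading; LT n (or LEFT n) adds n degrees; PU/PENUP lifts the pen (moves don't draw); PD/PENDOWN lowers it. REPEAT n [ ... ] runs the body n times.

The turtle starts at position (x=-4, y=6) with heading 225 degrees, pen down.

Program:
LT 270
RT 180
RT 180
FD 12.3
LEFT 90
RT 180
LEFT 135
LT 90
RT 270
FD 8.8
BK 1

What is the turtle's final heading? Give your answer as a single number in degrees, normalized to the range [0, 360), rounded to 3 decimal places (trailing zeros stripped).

Answer: 0

Derivation:
Executing turtle program step by step:
Start: pos=(-4,6), heading=225, pen down
LT 270: heading 225 -> 135
RT 180: heading 135 -> 315
RT 180: heading 315 -> 135
FD 12.3: (-4,6) -> (-12.697,14.697) [heading=135, draw]
LT 90: heading 135 -> 225
RT 180: heading 225 -> 45
LT 135: heading 45 -> 180
LT 90: heading 180 -> 270
RT 270: heading 270 -> 0
FD 8.8: (-12.697,14.697) -> (-3.897,14.697) [heading=0, draw]
BK 1: (-3.897,14.697) -> (-4.897,14.697) [heading=0, draw]
Final: pos=(-4.897,14.697), heading=0, 3 segment(s) drawn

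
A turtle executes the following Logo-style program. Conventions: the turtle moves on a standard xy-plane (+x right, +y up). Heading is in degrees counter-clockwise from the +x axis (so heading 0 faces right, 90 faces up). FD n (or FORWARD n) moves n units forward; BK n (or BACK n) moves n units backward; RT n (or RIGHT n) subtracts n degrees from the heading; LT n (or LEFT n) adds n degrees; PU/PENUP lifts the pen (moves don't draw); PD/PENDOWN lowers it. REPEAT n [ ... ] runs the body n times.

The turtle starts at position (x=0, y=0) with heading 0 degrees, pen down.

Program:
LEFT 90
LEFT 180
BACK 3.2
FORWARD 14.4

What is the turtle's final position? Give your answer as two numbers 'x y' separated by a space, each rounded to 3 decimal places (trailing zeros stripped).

Answer: 0 -11.2

Derivation:
Executing turtle program step by step:
Start: pos=(0,0), heading=0, pen down
LT 90: heading 0 -> 90
LT 180: heading 90 -> 270
BK 3.2: (0,0) -> (0,3.2) [heading=270, draw]
FD 14.4: (0,3.2) -> (0,-11.2) [heading=270, draw]
Final: pos=(0,-11.2), heading=270, 2 segment(s) drawn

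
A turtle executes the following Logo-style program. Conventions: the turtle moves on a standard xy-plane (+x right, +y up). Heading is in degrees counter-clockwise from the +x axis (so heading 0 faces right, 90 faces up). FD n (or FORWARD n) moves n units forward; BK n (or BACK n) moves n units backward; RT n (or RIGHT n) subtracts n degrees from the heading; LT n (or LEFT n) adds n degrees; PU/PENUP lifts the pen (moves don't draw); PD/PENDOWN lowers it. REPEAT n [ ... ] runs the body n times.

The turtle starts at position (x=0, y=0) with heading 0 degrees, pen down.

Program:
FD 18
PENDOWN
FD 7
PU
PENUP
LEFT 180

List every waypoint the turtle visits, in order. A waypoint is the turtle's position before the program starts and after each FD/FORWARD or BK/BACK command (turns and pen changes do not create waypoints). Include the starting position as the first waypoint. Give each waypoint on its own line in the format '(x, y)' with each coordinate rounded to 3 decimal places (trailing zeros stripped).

Executing turtle program step by step:
Start: pos=(0,0), heading=0, pen down
FD 18: (0,0) -> (18,0) [heading=0, draw]
PD: pen down
FD 7: (18,0) -> (25,0) [heading=0, draw]
PU: pen up
PU: pen up
LT 180: heading 0 -> 180
Final: pos=(25,0), heading=180, 2 segment(s) drawn
Waypoints (3 total):
(0, 0)
(18, 0)
(25, 0)

Answer: (0, 0)
(18, 0)
(25, 0)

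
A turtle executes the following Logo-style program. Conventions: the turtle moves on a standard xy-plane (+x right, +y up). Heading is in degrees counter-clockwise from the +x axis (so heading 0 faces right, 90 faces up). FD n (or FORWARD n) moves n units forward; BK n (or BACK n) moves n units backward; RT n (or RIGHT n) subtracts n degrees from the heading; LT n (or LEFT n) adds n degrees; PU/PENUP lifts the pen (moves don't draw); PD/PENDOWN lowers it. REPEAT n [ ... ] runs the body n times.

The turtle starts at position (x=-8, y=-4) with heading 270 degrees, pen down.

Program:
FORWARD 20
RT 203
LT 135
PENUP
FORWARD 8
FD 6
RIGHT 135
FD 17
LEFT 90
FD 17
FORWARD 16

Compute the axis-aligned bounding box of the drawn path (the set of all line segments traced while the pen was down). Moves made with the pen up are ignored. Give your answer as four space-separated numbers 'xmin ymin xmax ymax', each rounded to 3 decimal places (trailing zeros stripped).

Executing turtle program step by step:
Start: pos=(-8,-4), heading=270, pen down
FD 20: (-8,-4) -> (-8,-24) [heading=270, draw]
RT 203: heading 270 -> 67
LT 135: heading 67 -> 202
PU: pen up
FD 8: (-8,-24) -> (-15.417,-26.997) [heading=202, move]
FD 6: (-15.417,-26.997) -> (-20.981,-29.244) [heading=202, move]
RT 135: heading 202 -> 67
FD 17: (-20.981,-29.244) -> (-14.338,-13.596) [heading=67, move]
LT 90: heading 67 -> 157
FD 17: (-14.338,-13.596) -> (-29.987,-6.953) [heading=157, move]
FD 16: (-29.987,-6.953) -> (-44.715,-0.702) [heading=157, move]
Final: pos=(-44.715,-0.702), heading=157, 1 segment(s) drawn

Segment endpoints: x in {-8, -8}, y in {-24, -4}
xmin=-8, ymin=-24, xmax=-8, ymax=-4

Answer: -8 -24 -8 -4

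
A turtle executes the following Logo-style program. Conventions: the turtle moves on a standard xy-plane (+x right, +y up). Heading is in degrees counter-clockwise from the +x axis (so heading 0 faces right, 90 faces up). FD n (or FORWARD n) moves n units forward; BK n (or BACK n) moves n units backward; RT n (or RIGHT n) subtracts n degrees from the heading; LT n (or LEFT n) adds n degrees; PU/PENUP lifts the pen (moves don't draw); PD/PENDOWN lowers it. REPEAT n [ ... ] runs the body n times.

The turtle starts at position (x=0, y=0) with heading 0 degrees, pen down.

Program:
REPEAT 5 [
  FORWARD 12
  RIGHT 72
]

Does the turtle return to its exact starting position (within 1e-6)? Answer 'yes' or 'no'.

Answer: yes

Derivation:
Executing turtle program step by step:
Start: pos=(0,0), heading=0, pen down
REPEAT 5 [
  -- iteration 1/5 --
  FD 12: (0,0) -> (12,0) [heading=0, draw]
  RT 72: heading 0 -> 288
  -- iteration 2/5 --
  FD 12: (12,0) -> (15.708,-11.413) [heading=288, draw]
  RT 72: heading 288 -> 216
  -- iteration 3/5 --
  FD 12: (15.708,-11.413) -> (6,-18.466) [heading=216, draw]
  RT 72: heading 216 -> 144
  -- iteration 4/5 --
  FD 12: (6,-18.466) -> (-3.708,-11.413) [heading=144, draw]
  RT 72: heading 144 -> 72
  -- iteration 5/5 --
  FD 12: (-3.708,-11.413) -> (0,0) [heading=72, draw]
  RT 72: heading 72 -> 0
]
Final: pos=(0,0), heading=0, 5 segment(s) drawn

Start position: (0, 0)
Final position: (0, 0)
Distance = 0; < 1e-6 -> CLOSED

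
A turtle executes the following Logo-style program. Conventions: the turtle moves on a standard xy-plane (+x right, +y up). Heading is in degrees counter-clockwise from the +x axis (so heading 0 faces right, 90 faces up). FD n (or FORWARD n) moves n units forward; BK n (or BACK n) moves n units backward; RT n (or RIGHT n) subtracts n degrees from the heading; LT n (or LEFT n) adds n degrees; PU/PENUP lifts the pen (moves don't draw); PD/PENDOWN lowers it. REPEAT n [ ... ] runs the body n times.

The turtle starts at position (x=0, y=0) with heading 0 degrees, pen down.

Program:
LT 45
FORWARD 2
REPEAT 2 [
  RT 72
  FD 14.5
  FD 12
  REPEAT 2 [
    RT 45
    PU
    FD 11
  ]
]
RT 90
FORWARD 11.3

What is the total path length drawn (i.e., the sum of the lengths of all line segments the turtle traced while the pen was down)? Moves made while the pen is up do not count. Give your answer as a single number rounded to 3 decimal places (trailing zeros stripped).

Executing turtle program step by step:
Start: pos=(0,0), heading=0, pen down
LT 45: heading 0 -> 45
FD 2: (0,0) -> (1.414,1.414) [heading=45, draw]
REPEAT 2 [
  -- iteration 1/2 --
  RT 72: heading 45 -> 333
  FD 14.5: (1.414,1.414) -> (14.334,-5.169) [heading=333, draw]
  FD 12: (14.334,-5.169) -> (25.026,-10.617) [heading=333, draw]
  REPEAT 2 [
    -- iteration 1/2 --
    RT 45: heading 333 -> 288
    PU: pen up
    FD 11: (25.026,-10.617) -> (28.425,-21.078) [heading=288, move]
    -- iteration 2/2 --
    RT 45: heading 288 -> 243
    PU: pen up
    FD 11: (28.425,-21.078) -> (23.431,-30.879) [heading=243, move]
  ]
  -- iteration 2/2 --
  RT 72: heading 243 -> 171
  FD 14.5: (23.431,-30.879) -> (9.11,-28.611) [heading=171, move]
  FD 12: (9.11,-28.611) -> (-2.743,-26.734) [heading=171, move]
  REPEAT 2 [
    -- iteration 1/2 --
    RT 45: heading 171 -> 126
    PU: pen up
    FD 11: (-2.743,-26.734) -> (-9.208,-17.835) [heading=126, move]
    -- iteration 2/2 --
    RT 45: heading 126 -> 81
    PU: pen up
    FD 11: (-9.208,-17.835) -> (-7.487,-6.97) [heading=81, move]
  ]
]
RT 90: heading 81 -> 351
FD 11.3: (-7.487,-6.97) -> (3.673,-8.738) [heading=351, move]
Final: pos=(3.673,-8.738), heading=351, 3 segment(s) drawn

Segment lengths:
  seg 1: (0,0) -> (1.414,1.414), length = 2
  seg 2: (1.414,1.414) -> (14.334,-5.169), length = 14.5
  seg 3: (14.334,-5.169) -> (25.026,-10.617), length = 12
Total = 28.5

Answer: 28.5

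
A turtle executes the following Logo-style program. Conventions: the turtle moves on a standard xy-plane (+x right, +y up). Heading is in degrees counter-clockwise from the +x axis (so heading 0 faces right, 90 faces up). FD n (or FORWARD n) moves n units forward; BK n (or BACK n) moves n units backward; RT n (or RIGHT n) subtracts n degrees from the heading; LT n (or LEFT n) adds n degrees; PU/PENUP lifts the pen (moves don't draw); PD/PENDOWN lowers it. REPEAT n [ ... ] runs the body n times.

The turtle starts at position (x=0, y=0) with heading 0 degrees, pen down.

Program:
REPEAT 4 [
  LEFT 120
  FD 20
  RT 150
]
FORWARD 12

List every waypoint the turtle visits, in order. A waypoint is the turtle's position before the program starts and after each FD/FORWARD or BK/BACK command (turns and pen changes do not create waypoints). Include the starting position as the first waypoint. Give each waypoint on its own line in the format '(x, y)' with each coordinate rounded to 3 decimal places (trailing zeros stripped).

Executing turtle program step by step:
Start: pos=(0,0), heading=0, pen down
REPEAT 4 [
  -- iteration 1/4 --
  LT 120: heading 0 -> 120
  FD 20: (0,0) -> (-10,17.321) [heading=120, draw]
  RT 150: heading 120 -> 330
  -- iteration 2/4 --
  LT 120: heading 330 -> 90
  FD 20: (-10,17.321) -> (-10,37.321) [heading=90, draw]
  RT 150: heading 90 -> 300
  -- iteration 3/4 --
  LT 120: heading 300 -> 60
  FD 20: (-10,37.321) -> (0,54.641) [heading=60, draw]
  RT 150: heading 60 -> 270
  -- iteration 4/4 --
  LT 120: heading 270 -> 30
  FD 20: (0,54.641) -> (17.321,64.641) [heading=30, draw]
  RT 150: heading 30 -> 240
]
FD 12: (17.321,64.641) -> (11.321,54.249) [heading=240, draw]
Final: pos=(11.321,54.249), heading=240, 5 segment(s) drawn
Waypoints (6 total):
(0, 0)
(-10, 17.321)
(-10, 37.321)
(0, 54.641)
(17.321, 64.641)
(11.321, 54.249)

Answer: (0, 0)
(-10, 17.321)
(-10, 37.321)
(0, 54.641)
(17.321, 64.641)
(11.321, 54.249)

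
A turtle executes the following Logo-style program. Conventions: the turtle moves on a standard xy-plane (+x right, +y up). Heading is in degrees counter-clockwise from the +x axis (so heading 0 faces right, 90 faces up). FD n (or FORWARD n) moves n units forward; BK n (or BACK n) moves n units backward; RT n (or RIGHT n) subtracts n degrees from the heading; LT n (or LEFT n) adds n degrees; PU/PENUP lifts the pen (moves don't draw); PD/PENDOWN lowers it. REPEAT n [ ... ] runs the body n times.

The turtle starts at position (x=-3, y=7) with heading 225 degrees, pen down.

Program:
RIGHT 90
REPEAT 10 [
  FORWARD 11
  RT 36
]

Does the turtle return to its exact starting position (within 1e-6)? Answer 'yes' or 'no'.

Executing turtle program step by step:
Start: pos=(-3,7), heading=225, pen down
RT 90: heading 225 -> 135
REPEAT 10 [
  -- iteration 1/10 --
  FD 11: (-3,7) -> (-10.778,14.778) [heading=135, draw]
  RT 36: heading 135 -> 99
  -- iteration 2/10 --
  FD 11: (-10.778,14.778) -> (-12.499,25.643) [heading=99, draw]
  RT 36: heading 99 -> 63
  -- iteration 3/10 --
  FD 11: (-12.499,25.643) -> (-7.505,35.444) [heading=63, draw]
  RT 36: heading 63 -> 27
  -- iteration 4/10 --
  FD 11: (-7.505,35.444) -> (2.296,40.438) [heading=27, draw]
  RT 36: heading 27 -> 351
  -- iteration 5/10 --
  FD 11: (2.296,40.438) -> (13.161,38.717) [heading=351, draw]
  RT 36: heading 351 -> 315
  -- iteration 6/10 --
  FD 11: (13.161,38.717) -> (20.939,30.939) [heading=315, draw]
  RT 36: heading 315 -> 279
  -- iteration 7/10 --
  FD 11: (20.939,30.939) -> (22.66,20.074) [heading=279, draw]
  RT 36: heading 279 -> 243
  -- iteration 8/10 --
  FD 11: (22.66,20.074) -> (17.666,10.273) [heading=243, draw]
  RT 36: heading 243 -> 207
  -- iteration 9/10 --
  FD 11: (17.666,10.273) -> (7.865,5.279) [heading=207, draw]
  RT 36: heading 207 -> 171
  -- iteration 10/10 --
  FD 11: (7.865,5.279) -> (-3,7) [heading=171, draw]
  RT 36: heading 171 -> 135
]
Final: pos=(-3,7), heading=135, 10 segment(s) drawn

Start position: (-3, 7)
Final position: (-3, 7)
Distance = 0; < 1e-6 -> CLOSED

Answer: yes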